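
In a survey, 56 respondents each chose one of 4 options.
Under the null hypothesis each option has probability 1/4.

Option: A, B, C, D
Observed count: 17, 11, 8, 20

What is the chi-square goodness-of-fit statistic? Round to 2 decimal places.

6.43

Expected count for each of the 4 categories: 56/4 = 14.
χ² = (17−14)²/14 + (11−14)²/14 + (8−14)²/14 + (20−14)²/14
   = 0.643 + 0.643 + 2.571 + 2.571
Sum = 6.43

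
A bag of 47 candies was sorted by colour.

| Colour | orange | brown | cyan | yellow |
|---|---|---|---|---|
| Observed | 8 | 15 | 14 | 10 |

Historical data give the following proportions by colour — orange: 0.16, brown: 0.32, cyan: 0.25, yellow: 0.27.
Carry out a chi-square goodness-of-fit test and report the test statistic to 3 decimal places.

1.032

Expected counts E_i = n·p_i: 47×0.16 = 7.52, 47×0.32 = 15.04, 47×0.25 = 11.75, 47×0.27 = 12.69.
cat         O        E   (O−E)²/E
orange      8     7.52     0.0306
brown      15    15.04     0.0001
cyan       14    11.75     0.4309
yellow     10    12.69     0.5702
Sum = 1.032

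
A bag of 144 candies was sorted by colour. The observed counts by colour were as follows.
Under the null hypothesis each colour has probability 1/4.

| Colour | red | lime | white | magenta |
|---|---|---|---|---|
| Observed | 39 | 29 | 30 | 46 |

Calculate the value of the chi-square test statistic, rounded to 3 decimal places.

Under H₀ each category has probability 1/4, so each expected count is 144/4 = 36.
cat          O        E   (O−E)²/E
red         39       36     0.2500
lime        29       36     1.3611
white       30       36     1.0000
magenta     46       36     2.7778
Sum = 5.389

5.389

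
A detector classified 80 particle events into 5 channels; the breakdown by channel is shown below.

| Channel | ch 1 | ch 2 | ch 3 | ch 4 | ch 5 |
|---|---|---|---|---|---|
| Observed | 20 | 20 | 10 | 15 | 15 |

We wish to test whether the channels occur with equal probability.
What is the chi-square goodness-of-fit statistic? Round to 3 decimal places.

Expected count for each of the 5 categories: 80/5 = 16.
cat         O        E   (O−E)²/E
ch 1       20       16     1.0000
ch 2       20       16     1.0000
ch 3       10       16     2.2500
ch 4       15       16     0.0625
ch 5       15       16     0.0625
Sum = 4.375

4.375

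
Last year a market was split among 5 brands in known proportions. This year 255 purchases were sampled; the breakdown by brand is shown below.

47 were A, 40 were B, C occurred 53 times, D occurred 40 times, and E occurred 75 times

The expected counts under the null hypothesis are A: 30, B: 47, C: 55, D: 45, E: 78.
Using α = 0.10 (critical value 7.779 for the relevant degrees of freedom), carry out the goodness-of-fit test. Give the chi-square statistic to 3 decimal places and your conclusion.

cat         O        E   (O−E)²/E
A          47       30     9.6333
B          40       47     1.0426
C          53       55     0.0727
D          40       45     0.5556
E          75       78     0.1154
Sum = 11.420
df = 4. Since 11.420 > 7.779, we reject H₀.

11.420; reject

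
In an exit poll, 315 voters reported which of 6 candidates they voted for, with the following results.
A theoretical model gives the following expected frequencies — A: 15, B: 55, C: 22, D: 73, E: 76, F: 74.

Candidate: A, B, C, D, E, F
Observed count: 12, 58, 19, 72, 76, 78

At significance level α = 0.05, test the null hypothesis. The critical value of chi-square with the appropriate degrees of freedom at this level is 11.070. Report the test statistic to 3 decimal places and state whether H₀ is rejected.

1.403; do not reject

χ² = (12−15)²/15 + (58−55)²/55 + (19−22)²/22 + (72−73)²/73 + (76−76)²/76 + (78−74)²/74
   = 0.6000 + 0.1636 + 0.4091 + 0.0137 + 0.0000 + 0.2162
Sum = 1.403
df = 5. Since 1.403 < 11.070, we do not reject H₀.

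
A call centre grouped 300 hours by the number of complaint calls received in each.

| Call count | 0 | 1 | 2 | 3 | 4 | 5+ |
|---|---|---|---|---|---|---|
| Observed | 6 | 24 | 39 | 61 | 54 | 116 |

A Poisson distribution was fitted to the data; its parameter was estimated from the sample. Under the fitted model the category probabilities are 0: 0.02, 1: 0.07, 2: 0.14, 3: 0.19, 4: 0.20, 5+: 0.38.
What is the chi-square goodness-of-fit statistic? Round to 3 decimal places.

1.559

Expected counts E_i = n·p_i: 300×0.02 = 6, 300×0.07 = 21, 300×0.14 = 42, 300×0.19 = 57, 300×0.20 = 60, 300×0.38 = 114.
χ² = (6−6)²/6 + (24−21)²/21 + (39−42)²/42 + (61−57)²/57 + (54−60)²/60 + (116−114)²/114
   = 0.0000 + 0.4286 + 0.2143 + 0.2807 + 0.6000 + 0.0351
Sum = 1.559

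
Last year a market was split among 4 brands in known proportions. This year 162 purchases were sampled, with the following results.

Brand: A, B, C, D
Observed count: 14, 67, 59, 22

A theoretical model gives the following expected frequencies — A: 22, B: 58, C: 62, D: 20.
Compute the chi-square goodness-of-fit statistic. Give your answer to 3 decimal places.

cat         O        E   (O−E)²/E
A          14       22     2.9091
B          67       58     1.3966
C          59       62     0.1452
D          22       20     0.2000
Sum = 4.651

4.651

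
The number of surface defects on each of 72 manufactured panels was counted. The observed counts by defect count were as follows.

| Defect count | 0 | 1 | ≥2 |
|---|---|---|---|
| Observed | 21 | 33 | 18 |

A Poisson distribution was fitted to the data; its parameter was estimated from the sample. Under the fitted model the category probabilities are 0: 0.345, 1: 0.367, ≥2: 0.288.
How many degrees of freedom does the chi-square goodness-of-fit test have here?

There are k = 3 categories and 1 parameter estimated from the data, so df = 3 − 1 − 1 = 1.

1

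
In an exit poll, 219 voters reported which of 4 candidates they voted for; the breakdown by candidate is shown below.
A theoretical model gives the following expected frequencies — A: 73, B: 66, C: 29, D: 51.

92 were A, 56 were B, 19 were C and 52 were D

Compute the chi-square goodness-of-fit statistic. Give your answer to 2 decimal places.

cat         O        E   (O−E)²/E
A          92       73      4.945
B          56       66      1.515
C          19       29      3.448
D          52       51      0.020
Sum = 9.93

9.93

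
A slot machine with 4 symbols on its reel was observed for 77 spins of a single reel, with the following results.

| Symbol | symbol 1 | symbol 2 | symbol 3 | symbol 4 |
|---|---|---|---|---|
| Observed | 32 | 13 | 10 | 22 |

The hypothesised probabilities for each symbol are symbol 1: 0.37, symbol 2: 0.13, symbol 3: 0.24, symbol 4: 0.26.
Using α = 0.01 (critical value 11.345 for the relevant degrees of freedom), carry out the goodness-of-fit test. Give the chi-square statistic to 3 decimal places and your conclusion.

Expected counts E_i = n·p_i: 77×0.37 = 28.49, 77×0.13 = 10.01, 77×0.24 = 18.48, 77×0.26 = 20.02.
cat           O        E   (O−E)²/E
symbol 1     32    28.49     0.4324
symbol 2     13    10.01     0.8931
symbol 3     10    18.48     3.8913
symbol 4     22    20.02     0.1958
Sum = 5.413
df = 3. Since 5.413 < 11.345, we do not reject H₀.

5.413; do not reject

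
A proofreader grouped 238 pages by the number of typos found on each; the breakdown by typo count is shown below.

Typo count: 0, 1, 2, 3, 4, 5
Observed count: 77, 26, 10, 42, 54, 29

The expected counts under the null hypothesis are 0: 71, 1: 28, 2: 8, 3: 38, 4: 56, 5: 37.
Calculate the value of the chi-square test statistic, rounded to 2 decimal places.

χ² = (77−71)²/71 + (26−28)²/28 + (10−8)²/8 + (42−38)²/38 + (54−56)²/56 + (29−37)²/37
   = 0.507 + 0.143 + 0.500 + 0.421 + 0.071 + 1.730
Sum = 3.37

3.37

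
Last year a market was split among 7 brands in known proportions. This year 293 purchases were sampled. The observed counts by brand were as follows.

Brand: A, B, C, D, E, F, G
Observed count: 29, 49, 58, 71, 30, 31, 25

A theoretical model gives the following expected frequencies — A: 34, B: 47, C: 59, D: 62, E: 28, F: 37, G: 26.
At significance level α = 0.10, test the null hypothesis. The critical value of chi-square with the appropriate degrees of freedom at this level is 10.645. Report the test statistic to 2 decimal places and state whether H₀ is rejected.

A: (29 − 34)²/34 = 25/34 = 0.735
B: (49 − 47)²/47 = 4/47 = 0.085
C: (58 − 59)²/59 = 1/59 = 0.017
D: (71 − 62)²/62 = 81/62 = 1.306
E: (30 − 28)²/28 = 4/28 = 0.143
F: (31 − 37)²/37 = 36/37 = 0.973
G: (25 − 26)²/26 = 1/26 = 0.038
Sum = 3.30
df = 6. Since 3.30 < 10.645, we do not reject H₀.

3.30; do not reject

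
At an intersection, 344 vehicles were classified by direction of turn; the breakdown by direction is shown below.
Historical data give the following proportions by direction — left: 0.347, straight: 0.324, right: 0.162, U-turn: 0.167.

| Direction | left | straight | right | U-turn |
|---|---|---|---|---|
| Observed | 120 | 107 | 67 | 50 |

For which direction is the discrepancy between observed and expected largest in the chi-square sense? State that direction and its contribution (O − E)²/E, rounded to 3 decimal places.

right, 2.280

Expected counts E_i = n·p_i: 344×0.347 = 119.368, 344×0.324 = 111.456, 344×0.162 = 55.728, 344×0.167 = 57.448.
χ² = (120−119.368)²/119.368 + (107−111.456)²/111.456 + (67−55.728)²/55.728 + (50−57.448)²/57.448
   = 0.0033 + 0.1782 + 2.2800 + 0.9656
The largest term is for right: 2.280.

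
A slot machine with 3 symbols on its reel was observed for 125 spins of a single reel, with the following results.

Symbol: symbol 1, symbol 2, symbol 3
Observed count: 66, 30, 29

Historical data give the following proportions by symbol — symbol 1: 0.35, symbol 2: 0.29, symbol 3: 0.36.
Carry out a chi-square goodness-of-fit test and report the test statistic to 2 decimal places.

Expected counts E_i = n·p_i: 125×0.35 = 43.75, 125×0.29 = 36.25, 125×0.36 = 45.
cat           O        E   (O−E)²/E
symbol 1     66    43.75     11.316
symbol 2     30    36.25      1.078
symbol 3     29       45      5.689
Sum = 18.08

18.08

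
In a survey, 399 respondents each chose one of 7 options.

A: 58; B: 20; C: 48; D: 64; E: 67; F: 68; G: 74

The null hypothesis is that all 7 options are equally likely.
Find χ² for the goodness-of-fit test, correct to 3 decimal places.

Expected count for each of the 7 categories: 399/7 = 57.
cat         O        E   (O−E)²/E
A          58       57     0.0175
B          20       57    24.0175
C          48       57     1.4211
D          64       57     0.8596
E          67       57     1.7544
F          68       57     2.1228
G          74       57     5.0702
Sum = 35.263

35.263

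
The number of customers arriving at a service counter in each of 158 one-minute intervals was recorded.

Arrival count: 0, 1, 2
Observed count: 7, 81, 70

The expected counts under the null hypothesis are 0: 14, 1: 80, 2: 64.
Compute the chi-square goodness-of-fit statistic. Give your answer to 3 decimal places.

4.075

cat         O        E   (O−E)²/E
0           7       14     3.5000
1          81       80     0.0125
2          70       64     0.5625
Sum = 4.075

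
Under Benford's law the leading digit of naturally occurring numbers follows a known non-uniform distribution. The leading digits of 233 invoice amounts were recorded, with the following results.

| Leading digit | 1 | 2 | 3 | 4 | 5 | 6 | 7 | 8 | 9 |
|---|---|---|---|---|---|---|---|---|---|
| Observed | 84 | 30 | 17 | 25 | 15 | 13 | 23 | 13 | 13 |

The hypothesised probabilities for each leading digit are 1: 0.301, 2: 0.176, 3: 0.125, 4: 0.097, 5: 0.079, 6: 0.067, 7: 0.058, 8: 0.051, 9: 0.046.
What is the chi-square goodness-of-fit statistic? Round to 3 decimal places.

19.316

Expected counts E_i = n·p_i: 233×0.301 = 70.133, 233×0.176 = 41.008, 233×0.125 = 29.125, 233×0.097 = 22.601, 233×0.079 = 18.407, 233×0.067 = 15.611, 233×0.058 = 13.514, 233×0.051 = 11.883, 233×0.046 = 10.718.
χ² = (84−70.133)²/70.133 + (30−41.008)²/41.008 + (17−29.125)²/29.125 + (25−22.601)²/22.601 + (15−18.407)²/18.407 + (13−15.611)²/15.611 + (23−13.514)²/13.514 + (13−11.883)²/11.883 + (13−10.718)²/10.718
   = 2.7418 + 2.9549 + 5.0477 + 0.2546 + 0.6306 + 0.4367 + 6.6586 + 0.1050 + 0.4859
Sum = 19.316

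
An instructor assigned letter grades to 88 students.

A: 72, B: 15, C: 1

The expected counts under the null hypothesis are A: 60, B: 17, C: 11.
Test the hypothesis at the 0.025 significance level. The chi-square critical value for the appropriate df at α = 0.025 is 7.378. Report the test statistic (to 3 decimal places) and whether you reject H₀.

cat         O        E   (O−E)²/E
A          72       60     2.4000
B          15       17     0.2353
C           1       11     9.0909
Sum = 11.726
df = 2. Since 11.726 > 7.378, we reject H₀.

11.726; reject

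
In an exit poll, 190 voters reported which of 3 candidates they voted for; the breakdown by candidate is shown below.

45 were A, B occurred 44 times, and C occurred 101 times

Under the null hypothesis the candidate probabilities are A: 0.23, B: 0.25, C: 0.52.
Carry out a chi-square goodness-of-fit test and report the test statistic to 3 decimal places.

Expected counts E_i = n·p_i: 190×0.23 = 43.7, 190×0.25 = 47.5, 190×0.52 = 98.8.
A: (45 − 43.7)²/43.7 = 1.69/43.7 = 0.0387
B: (44 − 47.5)²/47.5 = 12.25/47.5 = 0.2579
C: (101 − 98.8)²/98.8 = 4.84/98.8 = 0.0490
Sum = 0.346

0.346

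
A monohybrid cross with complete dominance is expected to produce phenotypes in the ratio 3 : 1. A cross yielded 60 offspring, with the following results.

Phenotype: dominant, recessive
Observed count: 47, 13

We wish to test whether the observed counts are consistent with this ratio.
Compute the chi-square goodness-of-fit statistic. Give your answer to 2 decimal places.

0.36

Ratio total = 4. Expected counts: 60×3/4 = 45, 60×1/4 = 15.
χ² = (47−45)²/45 + (13−15)²/15
   = 0.089 + 0.267
Sum = 0.36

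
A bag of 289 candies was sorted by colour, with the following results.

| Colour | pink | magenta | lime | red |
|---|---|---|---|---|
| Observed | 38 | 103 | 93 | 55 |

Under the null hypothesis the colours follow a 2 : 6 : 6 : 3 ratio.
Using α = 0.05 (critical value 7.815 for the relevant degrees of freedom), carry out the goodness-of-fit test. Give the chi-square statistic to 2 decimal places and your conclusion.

1.59; do not reject

Ratio total = 17. Expected counts: 289×2/17 = 34, 289×6/17 = 102, 289×6/17 = 102, 289×3/17 = 51.
pink: (38 − 34)²/34 = 16/34 = 0.471
magenta: (103 − 102)²/102 = 1/102 = 0.010
lime: (93 − 102)²/102 = 81/102 = 0.794
red: (55 − 51)²/51 = 16/51 = 0.314
Sum = 1.59
df = 3. Since 1.59 < 7.815, we do not reject H₀.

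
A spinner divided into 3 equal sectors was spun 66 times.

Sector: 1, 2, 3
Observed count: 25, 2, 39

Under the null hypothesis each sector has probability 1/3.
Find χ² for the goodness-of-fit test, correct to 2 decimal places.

Expected count for each of the 3 categories: 66/3 = 22.
1: (25 − 22)²/22 = 9/22 = 0.409
2: (2 − 22)²/22 = 400/22 = 18.182
3: (39 − 22)²/22 = 289/22 = 13.136
Sum = 31.73

31.73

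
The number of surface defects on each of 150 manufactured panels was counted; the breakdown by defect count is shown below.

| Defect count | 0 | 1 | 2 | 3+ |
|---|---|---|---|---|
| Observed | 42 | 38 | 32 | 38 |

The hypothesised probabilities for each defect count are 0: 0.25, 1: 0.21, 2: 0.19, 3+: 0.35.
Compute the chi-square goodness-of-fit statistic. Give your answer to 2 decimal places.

Expected counts E_i = n·p_i: 150×0.25 = 37.5, 150×0.21 = 31.5, 150×0.19 = 28.5, 150×0.35 = 52.5.
0: (42 − 37.5)²/37.5 = 20.25/37.5 = 0.540
1: (38 − 31.5)²/31.5 = 42.25/31.5 = 1.341
2: (32 − 28.5)²/28.5 = 12.25/28.5 = 0.430
3+: (38 − 52.5)²/52.5 = 210.25/52.5 = 4.005
Sum = 6.32

6.32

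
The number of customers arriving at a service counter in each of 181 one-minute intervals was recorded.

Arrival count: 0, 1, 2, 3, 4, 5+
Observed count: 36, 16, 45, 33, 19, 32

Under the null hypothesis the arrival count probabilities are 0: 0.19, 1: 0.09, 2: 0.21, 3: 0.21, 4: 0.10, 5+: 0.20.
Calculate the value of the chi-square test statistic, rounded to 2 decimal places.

2.56

Expected counts E_i = n·p_i: 181×0.19 = 34.39, 181×0.09 = 16.29, 181×0.21 = 38.01, 181×0.21 = 38.01, 181×0.10 = 18.1, 181×0.20 = 36.2.
χ² = (36−34.39)²/34.39 + (16−16.29)²/16.29 + (45−38.01)²/38.01 + (33−38.01)²/38.01 + (19−18.1)²/18.1 + (32−36.2)²/36.2
   = 0.075 + 0.005 + 1.285 + 0.660 + 0.045 + 0.487
Sum = 2.56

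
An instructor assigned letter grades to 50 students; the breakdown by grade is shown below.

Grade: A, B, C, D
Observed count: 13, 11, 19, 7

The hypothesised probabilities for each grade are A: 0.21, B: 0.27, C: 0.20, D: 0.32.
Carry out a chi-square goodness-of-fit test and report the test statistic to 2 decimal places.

14.22

Expected counts E_i = n·p_i: 50×0.21 = 10.5, 50×0.27 = 13.5, 50×0.20 = 10, 50×0.32 = 16.
cat         O        E   (O−E)²/E
A          13     10.5      0.595
B          11     13.5      0.463
C          19       10      8.100
D           7       16      5.063
Sum = 14.22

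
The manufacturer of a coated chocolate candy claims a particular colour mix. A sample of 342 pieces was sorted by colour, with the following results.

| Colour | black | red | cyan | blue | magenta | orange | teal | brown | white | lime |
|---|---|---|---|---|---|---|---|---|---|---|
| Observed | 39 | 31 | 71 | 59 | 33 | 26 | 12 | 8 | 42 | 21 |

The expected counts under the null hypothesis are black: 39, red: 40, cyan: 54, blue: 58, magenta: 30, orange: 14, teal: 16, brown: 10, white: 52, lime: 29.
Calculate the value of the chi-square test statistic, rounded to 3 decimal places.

cat          O        E   (O−E)²/E
black       39       39     0.0000
red         31       40     2.0250
cyan        71       54     5.3519
blue        59       58     0.0172
magenta     33       30     0.3000
orange      26       14    10.2857
teal        12       16     1.0000
brown        8       10     0.4000
white       42       52     1.9231
lime        21       29     2.2069
Sum = 23.510

23.510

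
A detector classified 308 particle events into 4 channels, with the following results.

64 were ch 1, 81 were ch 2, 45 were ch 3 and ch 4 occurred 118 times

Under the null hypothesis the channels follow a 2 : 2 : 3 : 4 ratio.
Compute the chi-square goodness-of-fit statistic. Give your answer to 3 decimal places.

Ratio total = 11. Expected counts: 308×2/11 = 56, 308×2/11 = 56, 308×3/11 = 84, 308×4/11 = 112.
ch 1: (64 − 56)²/56 = 64/56 = 1.1429
ch 2: (81 − 56)²/56 = 625/56 = 11.1607
ch 3: (45 − 84)²/84 = 1521/84 = 18.1071
ch 4: (118 − 112)²/112 = 36/112 = 0.3214
Sum = 30.732

30.732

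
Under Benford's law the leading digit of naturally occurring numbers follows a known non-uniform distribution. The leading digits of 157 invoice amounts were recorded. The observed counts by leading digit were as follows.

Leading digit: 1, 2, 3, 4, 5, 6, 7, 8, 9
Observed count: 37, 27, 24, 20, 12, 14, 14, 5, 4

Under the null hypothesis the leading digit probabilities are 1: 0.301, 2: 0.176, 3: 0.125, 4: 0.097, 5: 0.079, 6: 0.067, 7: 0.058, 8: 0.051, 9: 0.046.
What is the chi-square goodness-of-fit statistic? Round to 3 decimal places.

Expected counts E_i = n·p_i: 157×0.301 = 47.257, 157×0.176 = 27.632, 157×0.125 = 19.625, 157×0.097 = 15.229, 157×0.079 = 12.403, 157×0.067 = 10.519, 157×0.058 = 9.106, 157×0.051 = 8.007, 157×0.046 = 7.222.
χ² = (37−47.257)²/47.257 + (27−27.632)²/27.632 + (24−19.625)²/19.625 + (20−15.229)²/15.229 + (12−12.403)²/12.403 + (14−10.519)²/10.519 + (14−9.106)²/9.106 + (5−8.007)²/8.007 + (4−7.222)²/7.222
   = 2.2263 + 0.0145 + 0.9753 + 1.4947 + 0.0131 + 1.1519 + 2.6303 + 1.1293 + 1.4375
Sum = 11.073

11.073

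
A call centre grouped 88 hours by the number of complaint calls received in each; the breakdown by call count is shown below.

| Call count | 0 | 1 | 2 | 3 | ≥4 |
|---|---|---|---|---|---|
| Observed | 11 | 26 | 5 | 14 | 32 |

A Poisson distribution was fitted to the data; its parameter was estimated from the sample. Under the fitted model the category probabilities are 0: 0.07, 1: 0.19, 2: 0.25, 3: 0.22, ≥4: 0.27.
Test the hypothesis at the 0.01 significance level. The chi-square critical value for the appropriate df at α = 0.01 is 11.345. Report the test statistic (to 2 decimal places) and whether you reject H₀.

Expected counts E_i = n·p_i: 88×0.07 = 6.16, 88×0.19 = 16.72, 88×0.25 = 22, 88×0.22 = 19.36, 88×0.27 = 23.76.
0: (11 − 6.16)²/6.16 = 23.4256/6.16 = 3.803
1: (26 − 16.72)²/16.72 = 86.1184/16.72 = 5.151
2: (5 − 22)²/22 = 289/22 = 13.136
3: (14 − 19.36)²/19.36 = 28.7296/19.36 = 1.484
≥4: (32 − 23.76)²/23.76 = 67.8976/23.76 = 2.858
Sum = 26.43
df = 3. Since 26.43 > 11.345, we reject H₀.

26.43; reject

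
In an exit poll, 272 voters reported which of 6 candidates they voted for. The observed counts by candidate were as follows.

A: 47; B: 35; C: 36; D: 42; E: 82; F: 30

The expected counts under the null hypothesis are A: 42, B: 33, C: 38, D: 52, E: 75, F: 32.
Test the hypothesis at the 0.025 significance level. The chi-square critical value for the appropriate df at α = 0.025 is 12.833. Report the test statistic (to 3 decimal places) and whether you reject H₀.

3.523; do not reject

cat         O        E   (O−E)²/E
A          47       42     0.5952
B          35       33     0.1212
C          36       38     0.1053
D          42       52     1.9231
E          82       75     0.6533
F          30       32     0.1250
Sum = 3.523
df = 5. Since 3.523 < 12.833, we do not reject H₀.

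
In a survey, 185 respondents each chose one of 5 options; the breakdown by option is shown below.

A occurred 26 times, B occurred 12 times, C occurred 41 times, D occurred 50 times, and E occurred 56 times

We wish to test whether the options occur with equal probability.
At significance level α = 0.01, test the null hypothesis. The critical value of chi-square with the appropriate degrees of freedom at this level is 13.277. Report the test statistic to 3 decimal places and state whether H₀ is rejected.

Expected count for each of the 5 categories: 185/5 = 37.
χ² = (26−37)²/37 + (12−37)²/37 + (41−37)²/37 + (50−37)²/37 + (56−37)²/37
   = 3.2703 + 16.8919 + 0.4324 + 4.5676 + 9.7568
Sum = 34.919
df = 4. Since 34.919 > 13.277, we reject H₀.

34.919; reject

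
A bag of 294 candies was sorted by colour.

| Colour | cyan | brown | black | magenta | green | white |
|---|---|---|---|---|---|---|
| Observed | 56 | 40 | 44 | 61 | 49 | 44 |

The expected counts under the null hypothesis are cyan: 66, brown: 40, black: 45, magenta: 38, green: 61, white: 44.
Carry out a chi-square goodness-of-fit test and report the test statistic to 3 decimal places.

cat          O        E   (O−E)²/E
cyan        56       66     1.5152
brown       40       40     0.0000
black       44       45     0.0222
magenta     61       38    13.9211
green       49       61     2.3607
white       44       44     0.0000
Sum = 17.819

17.819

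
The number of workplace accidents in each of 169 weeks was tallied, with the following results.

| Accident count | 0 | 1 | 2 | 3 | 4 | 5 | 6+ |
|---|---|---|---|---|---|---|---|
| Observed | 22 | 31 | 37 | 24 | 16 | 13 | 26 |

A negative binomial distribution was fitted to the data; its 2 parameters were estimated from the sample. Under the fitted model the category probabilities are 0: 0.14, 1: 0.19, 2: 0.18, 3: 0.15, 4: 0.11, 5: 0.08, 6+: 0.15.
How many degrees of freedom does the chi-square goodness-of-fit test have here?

4

There are k = 7 categories and 2 parameters estimated from the data, so df = 7 − 1 − 2 = 4.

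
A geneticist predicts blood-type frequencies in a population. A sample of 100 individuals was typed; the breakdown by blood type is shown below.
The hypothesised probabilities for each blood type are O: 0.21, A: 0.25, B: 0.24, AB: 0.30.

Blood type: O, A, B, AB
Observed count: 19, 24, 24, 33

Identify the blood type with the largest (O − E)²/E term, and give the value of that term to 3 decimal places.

AB, 0.300

Expected counts E_i = n·p_i: 100×0.21 = 21, 100×0.25 = 25, 100×0.24 = 24, 100×0.30 = 30.
χ² = (19−21)²/21 + (24−25)²/25 + (24−24)²/24 + (33−30)²/30
   = 0.1905 + 0.0400 + 0.0000 + 0.3000
The largest term is for AB: 0.300.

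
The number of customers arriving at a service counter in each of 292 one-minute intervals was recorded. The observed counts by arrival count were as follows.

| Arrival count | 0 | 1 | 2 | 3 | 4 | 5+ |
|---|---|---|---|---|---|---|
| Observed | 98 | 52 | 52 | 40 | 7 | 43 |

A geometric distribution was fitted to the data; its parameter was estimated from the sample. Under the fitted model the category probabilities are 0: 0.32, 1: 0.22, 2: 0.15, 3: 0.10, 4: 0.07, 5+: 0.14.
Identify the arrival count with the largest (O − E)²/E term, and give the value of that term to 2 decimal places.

4, 8.84

Expected counts E_i = n·p_i: 292×0.32 = 93.44, 292×0.22 = 64.24, 292×0.15 = 43.8, 292×0.10 = 29.2, 292×0.07 = 20.44, 292×0.14 = 40.88.
0: (98 − 93.44)²/93.44 = 20.7936/93.44 = 0.223
1: (52 − 64.24)²/64.24 = 149.8176/64.24 = 2.332
2: (52 − 43.8)²/43.8 = 67.24/43.8 = 1.535
3: (40 − 29.2)²/29.2 = 116.64/29.2 = 3.995
4: (7 − 20.44)²/20.44 = 180.6336/20.44 = 8.837
5+: (43 − 40.88)²/40.88 = 4.4944/40.88 = 0.110
The largest term is for 4: 8.84.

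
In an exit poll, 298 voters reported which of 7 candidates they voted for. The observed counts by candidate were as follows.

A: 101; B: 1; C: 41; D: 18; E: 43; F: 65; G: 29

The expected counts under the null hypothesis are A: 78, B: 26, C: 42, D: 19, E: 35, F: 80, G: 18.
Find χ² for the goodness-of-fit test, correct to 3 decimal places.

cat         O        E   (O−E)²/E
A         101       78     6.7821
B           1       26    24.0385
C          41       42     0.0238
D          18       19     0.0526
E          43       35     1.8286
F          65       80     2.8125
G          29       18     6.7222
Sum = 42.260

42.260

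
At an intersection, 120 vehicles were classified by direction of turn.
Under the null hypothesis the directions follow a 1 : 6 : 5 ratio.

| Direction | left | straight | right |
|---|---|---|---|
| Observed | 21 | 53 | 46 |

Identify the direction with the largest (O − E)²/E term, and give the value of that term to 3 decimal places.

Ratio total = 12. Expected counts: 120×1/12 = 10, 120×6/12 = 60, 120×5/12 = 50.
cat           O        E   (O−E)²/E
left         21       10    12.1000
straight     53       60     0.8167
right        46       50     0.3200
The largest term is for left: 12.100.

left, 12.100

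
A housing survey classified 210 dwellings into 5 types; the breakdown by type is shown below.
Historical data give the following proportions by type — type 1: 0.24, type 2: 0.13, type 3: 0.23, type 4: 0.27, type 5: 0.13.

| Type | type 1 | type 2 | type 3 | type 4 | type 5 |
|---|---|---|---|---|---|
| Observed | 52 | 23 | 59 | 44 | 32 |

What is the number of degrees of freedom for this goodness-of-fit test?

There are k = 5 categories and no parameters were estimated from the data, so df = 5 − 1 = 4.

4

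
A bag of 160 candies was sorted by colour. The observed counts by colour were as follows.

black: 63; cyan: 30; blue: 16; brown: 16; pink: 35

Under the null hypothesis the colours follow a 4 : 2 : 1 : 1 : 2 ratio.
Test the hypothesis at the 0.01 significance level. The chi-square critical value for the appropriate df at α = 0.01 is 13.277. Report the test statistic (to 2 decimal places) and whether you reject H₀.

Ratio total = 10. Expected counts: 160×4/10 = 64, 160×2/10 = 32, 160×1/10 = 16, 160×1/10 = 16, 160×2/10 = 32.
black: (63 − 64)²/64 = 1/64 = 0.016
cyan: (30 − 32)²/32 = 4/32 = 0.125
blue: (16 − 16)²/16 = 0/16 = 0.000
brown: (16 − 16)²/16 = 0/16 = 0.000
pink: (35 − 32)²/32 = 9/32 = 0.281
Sum = 0.42
df = 4. Since 0.42 < 13.277, we do not reject H₀.

0.42; do not reject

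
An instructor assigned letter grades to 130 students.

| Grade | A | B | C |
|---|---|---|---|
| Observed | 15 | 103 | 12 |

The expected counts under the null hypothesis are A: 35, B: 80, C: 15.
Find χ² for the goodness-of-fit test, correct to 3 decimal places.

χ² = (15−35)²/35 + (103−80)²/80 + (12−15)²/15
   = 11.4286 + 6.6125 + 0.6000
Sum = 18.641

18.641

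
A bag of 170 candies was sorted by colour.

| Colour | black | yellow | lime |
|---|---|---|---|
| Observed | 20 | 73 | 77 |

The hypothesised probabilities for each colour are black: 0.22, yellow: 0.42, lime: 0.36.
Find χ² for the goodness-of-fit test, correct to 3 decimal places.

12.210

Expected counts E_i = n·p_i: 170×0.22 = 37.4, 170×0.42 = 71.4, 170×0.36 = 61.2.
black: (20 − 37.4)²/37.4 = 302.76/37.4 = 8.0952
yellow: (73 − 71.4)²/71.4 = 2.56/71.4 = 0.0359
lime: (77 − 61.2)²/61.2 = 249.64/61.2 = 4.0791
Sum = 12.210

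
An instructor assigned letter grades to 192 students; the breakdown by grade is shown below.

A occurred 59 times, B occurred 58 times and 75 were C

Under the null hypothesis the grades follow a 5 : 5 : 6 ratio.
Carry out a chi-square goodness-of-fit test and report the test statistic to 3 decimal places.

Ratio total = 16. Expected counts: 192×5/16 = 60, 192×5/16 = 60, 192×6/16 = 72.
χ² = (59−60)²/60 + (58−60)²/60 + (75−72)²/72
   = 0.0167 + 0.0667 + 0.1250
Sum = 0.208

0.208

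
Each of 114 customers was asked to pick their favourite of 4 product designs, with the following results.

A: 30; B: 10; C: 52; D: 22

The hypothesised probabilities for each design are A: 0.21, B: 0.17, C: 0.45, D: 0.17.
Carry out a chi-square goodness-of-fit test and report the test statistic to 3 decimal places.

Expected counts E_i = n·p_i: 114×0.21 = 23.94, 114×0.17 = 19.38, 114×0.45 = 51.3, 114×0.17 = 19.38.
A: (30 − 23.94)²/23.94 = 36.7236/23.94 = 1.5340
B: (10 − 19.38)²/19.38 = 87.9844/19.38 = 4.5400
C: (52 − 51.3)²/51.3 = 0.49/51.3 = 0.0096
D: (22 − 19.38)²/19.38 = 6.8644/19.38 = 0.3542
Sum = 6.438

6.438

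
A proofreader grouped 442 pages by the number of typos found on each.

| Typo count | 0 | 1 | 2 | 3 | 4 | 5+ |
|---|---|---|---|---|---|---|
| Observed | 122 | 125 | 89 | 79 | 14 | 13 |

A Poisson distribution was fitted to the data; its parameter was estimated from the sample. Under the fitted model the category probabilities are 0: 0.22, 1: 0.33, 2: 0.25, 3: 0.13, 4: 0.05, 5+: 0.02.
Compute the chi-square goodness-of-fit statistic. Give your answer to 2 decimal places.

Expected counts E_i = n·p_i: 442×0.22 = 97.24, 442×0.33 = 145.86, 442×0.25 = 110.5, 442×0.13 = 57.46, 442×0.05 = 22.1, 442×0.02 = 8.84.
χ² = (122−97.24)²/97.24 + (125−145.86)²/145.86 + (89−110.5)²/110.5 + (79−57.46)²/57.46 + (14−22.1)²/22.1 + (13−8.84)²/8.84
   = 6.305 + 2.983 + 4.183 + 8.075 + 2.969 + 1.958
Sum = 26.47

26.47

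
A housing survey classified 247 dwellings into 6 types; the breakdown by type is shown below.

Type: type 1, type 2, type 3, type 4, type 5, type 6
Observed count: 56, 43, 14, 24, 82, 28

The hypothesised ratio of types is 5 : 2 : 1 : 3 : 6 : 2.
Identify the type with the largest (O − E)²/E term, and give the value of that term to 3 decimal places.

type 2, 11.115

Ratio total = 19. Expected counts: 247×5/19 = 65, 247×2/19 = 26, 247×1/19 = 13, 247×3/19 = 39, 247×6/19 = 78, 247×2/19 = 26.
χ² = (56−65)²/65 + (43−26)²/26 + (14−13)²/13 + (24−39)²/39 + (82−78)²/78 + (28−26)²/26
   = 1.2462 + 11.1154 + 0.0769 + 5.7692 + 0.2051 + 0.1538
The largest term is for type 2: 11.115.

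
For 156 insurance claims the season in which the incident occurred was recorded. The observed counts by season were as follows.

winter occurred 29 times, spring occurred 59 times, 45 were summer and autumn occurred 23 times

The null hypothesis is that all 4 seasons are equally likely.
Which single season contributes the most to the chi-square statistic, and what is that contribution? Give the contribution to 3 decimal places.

Expected count for each of the 4 categories: 156/4 = 39.
cat         O        E   (O−E)²/E
winter     29       39     2.5641
spring     59       39    10.2564
summer     45       39     0.9231
autumn     23       39     6.5641
The largest term is for spring: 10.256.

spring, 10.256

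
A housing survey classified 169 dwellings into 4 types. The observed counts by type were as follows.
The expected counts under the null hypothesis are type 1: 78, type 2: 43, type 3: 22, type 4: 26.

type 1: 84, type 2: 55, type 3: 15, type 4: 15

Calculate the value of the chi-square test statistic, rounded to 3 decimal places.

type 1: (84 − 78)²/78 = 36/78 = 0.4615
type 2: (55 − 43)²/43 = 144/43 = 3.3488
type 3: (15 − 22)²/22 = 49/22 = 2.2273
type 4: (15 − 26)²/26 = 121/26 = 4.6538
Sum = 10.691

10.691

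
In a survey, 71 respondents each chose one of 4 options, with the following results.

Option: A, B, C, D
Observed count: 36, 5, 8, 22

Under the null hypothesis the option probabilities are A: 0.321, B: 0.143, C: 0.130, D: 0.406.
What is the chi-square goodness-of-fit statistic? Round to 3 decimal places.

Expected counts E_i = n·p_i: 71×0.321 = 22.791, 71×0.143 = 10.153, 71×0.130 = 9.23, 71×0.406 = 28.826.
A: (36 − 22.791)²/22.791 = 174.477681/22.791 = 7.6556
B: (5 − 10.153)²/10.153 = 26.553409/10.153 = 2.6153
C: (8 − 9.23)²/9.23 = 1.5129/9.23 = 0.1639
D: (22 − 28.826)²/28.826 = 46.594276/28.826 = 1.6164
Sum = 12.051

12.051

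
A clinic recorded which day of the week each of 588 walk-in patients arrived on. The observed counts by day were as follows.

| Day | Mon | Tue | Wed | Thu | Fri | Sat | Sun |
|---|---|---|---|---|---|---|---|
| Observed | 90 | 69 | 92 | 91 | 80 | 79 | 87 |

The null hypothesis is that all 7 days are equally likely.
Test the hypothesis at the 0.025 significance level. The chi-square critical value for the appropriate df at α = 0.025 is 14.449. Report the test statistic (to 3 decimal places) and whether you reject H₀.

5.048; do not reject

Under H₀ each category has probability 1/7, so each expected count is 588/7 = 84.
cat         O        E   (O−E)²/E
Mon        90       84     0.4286
Tue        69       84     2.6786
Wed        92       84     0.7619
Thu        91       84     0.5833
Fri        80       84     0.1905
Sat        79       84     0.2976
Sun        87       84     0.1071
Sum = 5.048
df = 6. Since 5.048 < 14.449, we do not reject H₀.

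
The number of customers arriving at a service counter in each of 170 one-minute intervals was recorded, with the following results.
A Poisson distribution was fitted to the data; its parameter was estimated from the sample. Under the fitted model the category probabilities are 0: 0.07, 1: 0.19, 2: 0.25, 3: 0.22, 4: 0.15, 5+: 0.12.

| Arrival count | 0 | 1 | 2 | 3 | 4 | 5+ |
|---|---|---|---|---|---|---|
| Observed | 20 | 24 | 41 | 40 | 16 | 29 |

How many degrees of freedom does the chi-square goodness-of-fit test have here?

4

There are k = 6 categories and 1 parameter estimated from the data, so df = 6 − 1 − 1 = 4.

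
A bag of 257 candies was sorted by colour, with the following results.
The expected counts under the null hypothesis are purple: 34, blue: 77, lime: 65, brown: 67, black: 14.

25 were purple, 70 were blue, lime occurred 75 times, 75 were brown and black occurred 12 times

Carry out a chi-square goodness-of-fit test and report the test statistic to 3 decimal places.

5.798

purple: (25 − 34)²/34 = 81/34 = 2.3824
blue: (70 − 77)²/77 = 49/77 = 0.6364
lime: (75 − 65)²/65 = 100/65 = 1.5385
brown: (75 − 67)²/67 = 64/67 = 0.9552
black: (12 − 14)²/14 = 4/14 = 0.2857
Sum = 5.798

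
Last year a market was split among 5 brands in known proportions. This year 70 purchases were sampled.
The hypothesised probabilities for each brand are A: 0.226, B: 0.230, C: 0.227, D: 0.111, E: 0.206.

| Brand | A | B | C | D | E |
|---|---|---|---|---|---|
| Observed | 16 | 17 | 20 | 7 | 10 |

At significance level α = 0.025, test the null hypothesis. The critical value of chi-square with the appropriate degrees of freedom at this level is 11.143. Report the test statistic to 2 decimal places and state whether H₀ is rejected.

Expected counts E_i = n·p_i: 70×0.226 = 15.82, 70×0.230 = 16.1, 70×0.227 = 15.89, 70×0.111 = 7.77, 70×0.206 = 14.42.
χ² = (16−15.82)²/15.82 + (17−16.1)²/16.1 + (20−15.89)²/15.89 + (7−7.77)²/7.77 + (10−14.42)²/14.42
   = 0.002 + 0.050 + 1.063 + 0.076 + 1.355
Sum = 2.55
df = 4. Since 2.55 < 11.143, we do not reject H₀.

2.55; do not reject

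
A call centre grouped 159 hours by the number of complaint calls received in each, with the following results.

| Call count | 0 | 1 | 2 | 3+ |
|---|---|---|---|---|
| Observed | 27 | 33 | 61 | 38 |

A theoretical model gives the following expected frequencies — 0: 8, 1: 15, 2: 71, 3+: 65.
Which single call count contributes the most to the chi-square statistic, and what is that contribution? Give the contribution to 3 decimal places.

χ² = (27−8)²/8 + (33−15)²/15 + (61−71)²/71 + (38−65)²/65
   = 45.1250 + 21.6000 + 1.4085 + 11.2154
The largest term is for 0: 45.125.

0, 45.125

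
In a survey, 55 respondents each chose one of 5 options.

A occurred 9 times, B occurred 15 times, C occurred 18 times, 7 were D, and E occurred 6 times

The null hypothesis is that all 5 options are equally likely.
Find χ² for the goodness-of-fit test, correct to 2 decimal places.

10.00

Expected count for each of the 5 categories: 55/5 = 11.
χ² = (9−11)²/11 + (15−11)²/11 + (18−11)²/11 + (7−11)²/11 + (6−11)²/11
   = 0.364 + 1.455 + 4.455 + 1.455 + 2.273
Sum = 10.00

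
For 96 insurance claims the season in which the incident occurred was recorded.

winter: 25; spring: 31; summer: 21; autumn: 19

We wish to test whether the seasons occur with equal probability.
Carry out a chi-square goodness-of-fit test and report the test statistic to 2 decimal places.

Expected count for each of the 4 categories: 96/4 = 24.
χ² = (25−24)²/24 + (31−24)²/24 + (21−24)²/24 + (19−24)²/24
   = 0.042 + 2.042 + 0.375 + 1.042
Sum = 3.50

3.50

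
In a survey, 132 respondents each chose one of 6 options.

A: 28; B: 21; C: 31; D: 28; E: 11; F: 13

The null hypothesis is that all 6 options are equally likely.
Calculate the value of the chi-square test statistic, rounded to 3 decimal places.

16.182

Expected count for each of the 6 categories: 132/6 = 22.
cat         O        E   (O−E)²/E
A          28       22     1.6364
B          21       22     0.0455
C          31       22     3.6818
D          28       22     1.6364
E          11       22     5.5000
F          13       22     3.6818
Sum = 16.182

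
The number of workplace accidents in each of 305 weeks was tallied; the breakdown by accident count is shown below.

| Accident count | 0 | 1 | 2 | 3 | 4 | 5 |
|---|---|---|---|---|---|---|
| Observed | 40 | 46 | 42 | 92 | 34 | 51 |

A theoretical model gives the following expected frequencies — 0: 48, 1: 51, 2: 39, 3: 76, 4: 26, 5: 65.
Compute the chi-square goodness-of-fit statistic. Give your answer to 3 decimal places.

χ² = (40−48)²/48 + (46−51)²/51 + (42−39)²/39 + (92−76)²/76 + (34−26)²/26 + (51−65)²/65
   = 1.3333 + 0.4902 + 0.2308 + 3.3684 + 2.4615 + 3.0154
Sum = 10.900

10.900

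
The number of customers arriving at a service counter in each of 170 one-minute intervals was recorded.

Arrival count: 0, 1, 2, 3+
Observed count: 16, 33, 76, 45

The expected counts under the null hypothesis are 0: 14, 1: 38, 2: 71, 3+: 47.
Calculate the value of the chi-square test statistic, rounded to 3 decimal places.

χ² = (16−14)²/14 + (33−38)²/38 + (76−71)²/71 + (45−47)²/47
   = 0.2857 + 0.6579 + 0.3521 + 0.0851
Sum = 1.381

1.381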